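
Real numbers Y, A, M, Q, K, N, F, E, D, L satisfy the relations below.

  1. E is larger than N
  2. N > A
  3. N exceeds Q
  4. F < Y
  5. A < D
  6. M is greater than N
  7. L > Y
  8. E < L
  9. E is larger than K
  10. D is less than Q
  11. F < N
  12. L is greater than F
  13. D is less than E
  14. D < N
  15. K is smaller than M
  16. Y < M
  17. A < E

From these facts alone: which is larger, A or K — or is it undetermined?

undetermined

Following every chain through K: above K we get M, E, L.
A is not reached, and no chain runs the other way from A to K.
So the given relations leave the order of K and A undetermined.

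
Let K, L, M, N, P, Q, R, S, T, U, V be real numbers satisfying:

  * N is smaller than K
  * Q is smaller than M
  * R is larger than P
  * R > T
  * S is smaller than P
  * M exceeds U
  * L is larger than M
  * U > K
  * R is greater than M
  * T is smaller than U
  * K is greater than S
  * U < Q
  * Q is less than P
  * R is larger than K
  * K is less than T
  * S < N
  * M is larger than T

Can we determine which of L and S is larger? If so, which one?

S < N and N < K give S < K.
Then K < T extends the chain to T.
With T < U: S < N < K < T < U.
Then U < Q extends the chain to Q.
With Q < M: S < N < K < T < U < Q < M.
Then M < L extends the chain to L.
So L is larger.

L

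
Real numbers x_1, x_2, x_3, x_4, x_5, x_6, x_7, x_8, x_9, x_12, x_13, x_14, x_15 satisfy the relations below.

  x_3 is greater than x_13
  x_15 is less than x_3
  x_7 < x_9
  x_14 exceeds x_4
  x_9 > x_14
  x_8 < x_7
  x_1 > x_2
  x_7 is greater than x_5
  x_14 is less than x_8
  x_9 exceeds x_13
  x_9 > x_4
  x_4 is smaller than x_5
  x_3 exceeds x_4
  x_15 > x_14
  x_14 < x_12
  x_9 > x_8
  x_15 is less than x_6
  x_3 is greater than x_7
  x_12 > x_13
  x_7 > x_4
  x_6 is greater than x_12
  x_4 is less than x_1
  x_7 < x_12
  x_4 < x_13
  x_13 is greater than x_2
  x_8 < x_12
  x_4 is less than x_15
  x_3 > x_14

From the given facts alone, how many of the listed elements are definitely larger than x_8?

5

The elements the relations force above x_8 are x_7, x_9, x_12, x_6, x_3 — no chain reaches any other.
That is 5.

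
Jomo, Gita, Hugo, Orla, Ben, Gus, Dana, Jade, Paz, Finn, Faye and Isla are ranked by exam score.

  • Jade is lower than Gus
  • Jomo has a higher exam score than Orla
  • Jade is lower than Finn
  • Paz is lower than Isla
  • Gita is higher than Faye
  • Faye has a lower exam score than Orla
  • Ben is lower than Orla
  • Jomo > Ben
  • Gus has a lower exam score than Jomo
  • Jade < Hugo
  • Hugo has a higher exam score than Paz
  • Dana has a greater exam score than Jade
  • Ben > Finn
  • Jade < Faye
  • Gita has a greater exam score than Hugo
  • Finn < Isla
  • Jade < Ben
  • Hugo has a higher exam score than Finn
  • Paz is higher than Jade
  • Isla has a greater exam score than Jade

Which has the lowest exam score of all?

Jade

Chaining upward from Jade: directly above it, Finn, Paz, Isla, Faye, Ben, Hugo, Gus, Dana; then Gita, Orla, Jomo.
That covers every other element, and nothing is given below Jade, so Jade is the lowest exam score.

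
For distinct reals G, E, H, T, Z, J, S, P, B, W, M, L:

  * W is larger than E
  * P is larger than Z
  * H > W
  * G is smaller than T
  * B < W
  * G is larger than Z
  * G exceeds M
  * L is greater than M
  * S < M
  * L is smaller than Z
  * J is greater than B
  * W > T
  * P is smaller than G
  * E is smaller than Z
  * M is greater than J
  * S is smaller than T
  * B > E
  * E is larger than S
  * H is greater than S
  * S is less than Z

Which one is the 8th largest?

The consecutive relations fix a unique order: S < E < B < J < M < L < Z < P < G < T < W < H.
The 8th largest is M.

M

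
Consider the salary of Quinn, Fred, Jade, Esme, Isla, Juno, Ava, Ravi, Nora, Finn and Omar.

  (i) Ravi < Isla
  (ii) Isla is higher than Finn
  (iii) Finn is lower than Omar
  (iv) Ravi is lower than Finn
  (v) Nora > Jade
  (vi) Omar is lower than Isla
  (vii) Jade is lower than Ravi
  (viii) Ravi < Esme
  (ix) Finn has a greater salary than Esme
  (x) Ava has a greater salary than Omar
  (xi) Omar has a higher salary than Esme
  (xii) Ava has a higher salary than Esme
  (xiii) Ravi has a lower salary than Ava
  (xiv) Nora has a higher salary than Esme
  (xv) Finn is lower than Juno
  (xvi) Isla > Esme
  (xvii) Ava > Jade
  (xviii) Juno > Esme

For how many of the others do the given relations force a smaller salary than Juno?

4

From Juno the given relations immediately reach Esme, Finn.
From those, Ravi — 3 in total.
From those, Jade — 4 in total.
No other element is forced below Juno by the given relations, so the count is 4.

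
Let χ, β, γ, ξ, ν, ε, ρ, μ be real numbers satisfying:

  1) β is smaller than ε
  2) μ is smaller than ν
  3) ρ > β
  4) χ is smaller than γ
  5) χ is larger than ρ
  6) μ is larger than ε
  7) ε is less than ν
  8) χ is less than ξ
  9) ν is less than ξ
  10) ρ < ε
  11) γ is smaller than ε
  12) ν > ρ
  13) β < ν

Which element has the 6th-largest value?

χ

Chaining the given pairs: β < ρ < χ < γ < ε < μ < ν < ξ.
The 6th largest is χ.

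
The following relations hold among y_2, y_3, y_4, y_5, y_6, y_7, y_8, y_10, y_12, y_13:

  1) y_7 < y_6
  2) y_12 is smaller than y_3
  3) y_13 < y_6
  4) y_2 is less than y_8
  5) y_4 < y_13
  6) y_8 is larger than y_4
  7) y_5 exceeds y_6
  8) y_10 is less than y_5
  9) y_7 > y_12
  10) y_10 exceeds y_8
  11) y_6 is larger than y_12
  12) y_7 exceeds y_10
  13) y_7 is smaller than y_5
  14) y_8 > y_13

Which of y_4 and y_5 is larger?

The relevant relations are y_4 < y_8; y_8 < y_10; y_10 < y_7; y_7 < y_6; y_6 < y_5.
Together: y_4 < y_8 < y_10 < y_7 < y_6 < y_5.
So y_4 < y_5; y_5 is the larger of the two.

y_5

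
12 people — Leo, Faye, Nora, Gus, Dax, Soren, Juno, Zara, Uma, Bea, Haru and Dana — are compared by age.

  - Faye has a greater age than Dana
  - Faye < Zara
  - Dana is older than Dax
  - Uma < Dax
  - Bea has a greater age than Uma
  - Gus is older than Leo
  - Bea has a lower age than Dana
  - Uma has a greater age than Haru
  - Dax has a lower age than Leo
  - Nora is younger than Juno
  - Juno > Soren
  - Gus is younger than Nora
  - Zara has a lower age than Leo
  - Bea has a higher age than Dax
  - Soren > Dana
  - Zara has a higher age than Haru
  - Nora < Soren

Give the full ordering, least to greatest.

Haru < Uma < Dax < Bea < Dana < Faye < Zara < Leo < Gus < Nora < Soren < Juno

Each adjacent pair is fixed by a given relation: Haru < Uma; Uma < Dax; Dax < Bea; Bea < Dana; Dana < Faye; Faye < Zara; Zara < Leo; Leo < Gus; Gus < Nora; Nora < Soren; Soren < Juno. Chaining them end to end gives the full order.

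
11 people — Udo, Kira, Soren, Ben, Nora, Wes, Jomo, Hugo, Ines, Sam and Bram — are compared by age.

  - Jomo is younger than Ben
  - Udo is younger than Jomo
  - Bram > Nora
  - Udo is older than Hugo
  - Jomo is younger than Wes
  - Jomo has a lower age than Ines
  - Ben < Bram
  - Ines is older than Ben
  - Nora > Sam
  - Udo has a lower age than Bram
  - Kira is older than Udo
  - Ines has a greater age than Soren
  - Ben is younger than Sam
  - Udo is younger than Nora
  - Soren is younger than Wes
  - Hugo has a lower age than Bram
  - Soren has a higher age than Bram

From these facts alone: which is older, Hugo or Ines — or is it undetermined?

The relevant relations are Hugo < Udo; Udo < Jomo; Jomo < Ben; Ben < Sam; Sam < Nora; Nora < Bram; Bram < Soren; Soren < Ines.
Chaining these gives Hugo < Udo < Jomo < Ben < Sam < Nora < Bram < Soren < Ines.
So Ines is older.

Ines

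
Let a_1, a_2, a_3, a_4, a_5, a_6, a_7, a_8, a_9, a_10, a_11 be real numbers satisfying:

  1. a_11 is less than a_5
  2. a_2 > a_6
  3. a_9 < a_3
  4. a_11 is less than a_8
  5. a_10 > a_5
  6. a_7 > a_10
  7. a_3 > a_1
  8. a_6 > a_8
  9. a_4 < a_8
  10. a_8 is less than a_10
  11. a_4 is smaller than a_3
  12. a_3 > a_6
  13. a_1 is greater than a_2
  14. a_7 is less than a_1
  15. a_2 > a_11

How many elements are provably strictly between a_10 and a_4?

Chaining upward from a_4 reaches: a_8, a_6, a_2, a_7, a_1, a_3.
Chaining downward from a_10 reaches: a_11, a_8, a_5.
Strictly between a_4 and a_10 are those in both lists: a_8 — 1 element.

1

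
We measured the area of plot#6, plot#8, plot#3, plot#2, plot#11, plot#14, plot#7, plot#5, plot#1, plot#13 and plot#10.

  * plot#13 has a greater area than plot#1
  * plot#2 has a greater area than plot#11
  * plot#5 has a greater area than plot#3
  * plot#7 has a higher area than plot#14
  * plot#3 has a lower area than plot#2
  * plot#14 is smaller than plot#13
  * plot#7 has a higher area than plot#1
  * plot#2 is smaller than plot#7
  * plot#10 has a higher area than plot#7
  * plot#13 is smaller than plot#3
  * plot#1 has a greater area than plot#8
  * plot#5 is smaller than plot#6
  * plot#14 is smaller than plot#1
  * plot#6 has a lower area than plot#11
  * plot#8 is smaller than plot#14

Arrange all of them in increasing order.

plot#8 < plot#14 < plot#1 < plot#13 < plot#3 < plot#5 < plot#6 < plot#11 < plot#2 < plot#7 < plot#10

Nothing is placed below plot#8, so it is least; from there plot#8 < plot#14; plot#14 < plot#1; plot#1 < plot#13; plot#13 < plot#3; plot#3 < plot#5; plot#5 < plot#6; plot#6 < plot#11; plot#11 < plot#2; plot#2 < plot#7; plot#7 < plot#10, each given directly.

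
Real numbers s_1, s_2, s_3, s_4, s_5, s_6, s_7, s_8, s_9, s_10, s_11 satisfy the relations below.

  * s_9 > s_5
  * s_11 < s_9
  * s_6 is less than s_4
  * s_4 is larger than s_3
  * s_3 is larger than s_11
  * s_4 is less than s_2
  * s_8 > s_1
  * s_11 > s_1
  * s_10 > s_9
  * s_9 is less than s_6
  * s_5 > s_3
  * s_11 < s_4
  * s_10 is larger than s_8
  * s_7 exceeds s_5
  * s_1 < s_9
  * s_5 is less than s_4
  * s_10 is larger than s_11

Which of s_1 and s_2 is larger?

s_2

s_1 < s_11 and s_11 < s_9 give s_1 < s_9.
With s_9 < s_6: s_1 < s_11 < s_9 < s_6.
Then s_6 < s_4 extends the chain to s_4.
With s_4 < s_2: s_1 < s_11 < s_9 < s_6 < s_4 < s_2.
So s_1 < s_2; s_2 is the larger of the two.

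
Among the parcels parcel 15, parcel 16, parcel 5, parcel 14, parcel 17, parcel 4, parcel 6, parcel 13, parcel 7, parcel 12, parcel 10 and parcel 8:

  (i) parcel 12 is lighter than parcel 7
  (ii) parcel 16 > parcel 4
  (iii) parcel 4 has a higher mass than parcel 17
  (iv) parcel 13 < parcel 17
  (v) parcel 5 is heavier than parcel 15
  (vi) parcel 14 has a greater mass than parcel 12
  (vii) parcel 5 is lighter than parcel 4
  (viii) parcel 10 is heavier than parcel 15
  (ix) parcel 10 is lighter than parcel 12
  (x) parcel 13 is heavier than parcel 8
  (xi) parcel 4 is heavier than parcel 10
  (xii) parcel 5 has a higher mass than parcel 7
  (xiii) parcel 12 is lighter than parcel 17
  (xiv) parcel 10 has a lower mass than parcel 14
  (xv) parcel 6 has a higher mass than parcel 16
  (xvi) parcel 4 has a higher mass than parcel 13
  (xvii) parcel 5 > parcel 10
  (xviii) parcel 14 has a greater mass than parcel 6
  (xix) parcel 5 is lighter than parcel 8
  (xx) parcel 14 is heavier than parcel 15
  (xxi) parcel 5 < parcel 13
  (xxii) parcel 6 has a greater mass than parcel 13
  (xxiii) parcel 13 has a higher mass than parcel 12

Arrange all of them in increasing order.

parcel 15 < parcel 10 < parcel 12 < parcel 7 < parcel 5 < parcel 8 < parcel 13 < parcel 17 < parcel 4 < parcel 16 < parcel 6 < parcel 14

Nothing is placed below parcel 15, so it is least; from there parcel 15 < parcel 10; parcel 10 < parcel 12; parcel 12 < parcel 7; parcel 7 < parcel 5; parcel 5 < parcel 8; parcel 8 < parcel 13; parcel 13 < parcel 17; parcel 17 < parcel 4; parcel 4 < parcel 16; parcel 16 < parcel 6; parcel 6 < parcel 14, each given directly.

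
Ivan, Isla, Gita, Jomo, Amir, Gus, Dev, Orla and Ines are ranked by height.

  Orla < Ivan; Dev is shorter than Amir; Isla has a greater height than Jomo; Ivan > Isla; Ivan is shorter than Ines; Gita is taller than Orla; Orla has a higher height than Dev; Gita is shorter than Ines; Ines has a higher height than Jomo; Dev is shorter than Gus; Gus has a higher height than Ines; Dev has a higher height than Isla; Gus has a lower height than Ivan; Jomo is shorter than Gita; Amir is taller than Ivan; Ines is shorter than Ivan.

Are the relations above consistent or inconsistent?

Chaining the given relations yields Ines < Gus < Ivan, so Ines < Ivan. But one relation states Ivan < Ines. These cannot both hold.

inconsistent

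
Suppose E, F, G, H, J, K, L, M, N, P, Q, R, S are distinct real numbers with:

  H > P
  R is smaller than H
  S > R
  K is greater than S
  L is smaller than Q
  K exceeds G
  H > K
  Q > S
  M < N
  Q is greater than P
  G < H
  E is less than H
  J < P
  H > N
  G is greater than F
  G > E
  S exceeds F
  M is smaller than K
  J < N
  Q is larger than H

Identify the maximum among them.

Q

L is not greatest since L < Q; J is not greatest since J < P; P is not greatest since P < H; R is not greatest since R < H; M is not greatest since M < K; F is not greatest since F < G; E is not greatest since E < H; G is not greatest since G < K; S is not greatest since S < K; K is not greatest since K < H; N is not greatest since N < H; H is not greatest since H < Q.
Only Q has nothing above it, so Q is the maximum.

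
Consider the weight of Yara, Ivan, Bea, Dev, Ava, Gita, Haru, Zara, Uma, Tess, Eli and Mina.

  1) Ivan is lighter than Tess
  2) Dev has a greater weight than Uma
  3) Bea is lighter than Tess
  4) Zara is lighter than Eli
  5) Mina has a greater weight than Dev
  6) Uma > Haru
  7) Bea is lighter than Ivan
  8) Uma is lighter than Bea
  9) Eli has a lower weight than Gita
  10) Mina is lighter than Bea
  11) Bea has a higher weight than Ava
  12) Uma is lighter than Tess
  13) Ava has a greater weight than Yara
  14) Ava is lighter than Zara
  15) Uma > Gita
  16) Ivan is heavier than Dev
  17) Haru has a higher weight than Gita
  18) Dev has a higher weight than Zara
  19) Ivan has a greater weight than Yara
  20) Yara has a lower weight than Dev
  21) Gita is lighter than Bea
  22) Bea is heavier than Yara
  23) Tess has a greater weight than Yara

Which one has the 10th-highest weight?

Piecing the relations together gives one ordering: Yara < Ava < Zara < Eli < Gita < Haru < Uma < Dev < Mina < Bea < Ivan < Tess.
The 10th largest is Zara.

Zara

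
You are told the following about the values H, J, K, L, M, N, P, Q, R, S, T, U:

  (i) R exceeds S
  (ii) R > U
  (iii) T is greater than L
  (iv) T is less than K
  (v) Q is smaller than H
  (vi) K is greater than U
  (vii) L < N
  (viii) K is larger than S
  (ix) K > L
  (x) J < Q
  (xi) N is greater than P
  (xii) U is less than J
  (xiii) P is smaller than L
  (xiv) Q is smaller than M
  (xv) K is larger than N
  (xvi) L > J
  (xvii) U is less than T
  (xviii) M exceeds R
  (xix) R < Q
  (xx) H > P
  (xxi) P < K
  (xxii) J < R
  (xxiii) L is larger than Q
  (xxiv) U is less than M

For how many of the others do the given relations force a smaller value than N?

7

Directly below N: P, L.
One step further: J, Q (4 so far).
One step further: U, R (6 so far).
One step further: S (7 so far).
Nothing else is reachable below N; 7 in all.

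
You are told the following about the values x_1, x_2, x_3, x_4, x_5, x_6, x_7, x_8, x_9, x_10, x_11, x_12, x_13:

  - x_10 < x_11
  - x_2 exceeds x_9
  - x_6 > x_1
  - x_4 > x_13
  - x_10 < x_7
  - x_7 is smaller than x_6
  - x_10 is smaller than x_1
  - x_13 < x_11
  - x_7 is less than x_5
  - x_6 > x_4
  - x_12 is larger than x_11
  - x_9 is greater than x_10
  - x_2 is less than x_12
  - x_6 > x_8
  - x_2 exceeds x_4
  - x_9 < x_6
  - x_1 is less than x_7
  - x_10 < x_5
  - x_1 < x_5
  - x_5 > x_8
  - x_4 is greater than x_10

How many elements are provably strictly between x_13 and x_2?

The relations place x_13 below x_2. An element lies strictly between them when it is forced above x_13 and also forced below x_2.
Above x_13: {x_4, x_11, x_6, x_12}. Below x_2: {x_10, x_9, x_4}.
Intersection: {x_4} — 1.

1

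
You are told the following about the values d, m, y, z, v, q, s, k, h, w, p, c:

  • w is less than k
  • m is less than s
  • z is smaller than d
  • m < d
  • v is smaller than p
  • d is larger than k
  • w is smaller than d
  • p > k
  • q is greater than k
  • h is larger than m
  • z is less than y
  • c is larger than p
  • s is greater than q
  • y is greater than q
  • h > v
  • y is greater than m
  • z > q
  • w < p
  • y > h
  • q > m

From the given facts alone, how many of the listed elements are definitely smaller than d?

5

Directly below d: w, k, m, z.
One step further: q (5 so far).
Nothing else is reachable below d; 5 in all.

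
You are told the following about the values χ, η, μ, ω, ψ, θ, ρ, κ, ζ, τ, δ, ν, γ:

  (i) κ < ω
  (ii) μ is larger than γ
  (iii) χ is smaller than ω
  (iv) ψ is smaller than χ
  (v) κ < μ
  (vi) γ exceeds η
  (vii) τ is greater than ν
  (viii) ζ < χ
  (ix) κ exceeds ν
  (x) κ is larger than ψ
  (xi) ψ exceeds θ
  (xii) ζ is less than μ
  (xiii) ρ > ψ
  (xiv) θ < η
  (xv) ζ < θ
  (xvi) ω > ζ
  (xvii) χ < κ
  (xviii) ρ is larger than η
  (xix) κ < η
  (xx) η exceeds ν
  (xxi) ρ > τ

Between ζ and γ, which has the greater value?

Following the relations from ζ: ζ < θ < ψ < χ < κ < η < γ.
So ζ < γ; γ is the larger of the two.

γ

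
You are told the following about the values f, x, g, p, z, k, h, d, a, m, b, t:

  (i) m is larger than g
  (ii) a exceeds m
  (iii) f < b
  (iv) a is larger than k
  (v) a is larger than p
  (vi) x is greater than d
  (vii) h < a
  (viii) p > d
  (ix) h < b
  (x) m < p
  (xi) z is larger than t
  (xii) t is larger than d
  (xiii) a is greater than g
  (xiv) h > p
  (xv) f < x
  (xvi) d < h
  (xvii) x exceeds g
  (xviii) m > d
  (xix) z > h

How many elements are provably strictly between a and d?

3

Chaining upward from d reaches: t, m, p, h, z, x, b.
Chaining downward from a reaches: g, m, p, h, k.
Strictly between d and a are those in both lists: m, p, h — 3 elements.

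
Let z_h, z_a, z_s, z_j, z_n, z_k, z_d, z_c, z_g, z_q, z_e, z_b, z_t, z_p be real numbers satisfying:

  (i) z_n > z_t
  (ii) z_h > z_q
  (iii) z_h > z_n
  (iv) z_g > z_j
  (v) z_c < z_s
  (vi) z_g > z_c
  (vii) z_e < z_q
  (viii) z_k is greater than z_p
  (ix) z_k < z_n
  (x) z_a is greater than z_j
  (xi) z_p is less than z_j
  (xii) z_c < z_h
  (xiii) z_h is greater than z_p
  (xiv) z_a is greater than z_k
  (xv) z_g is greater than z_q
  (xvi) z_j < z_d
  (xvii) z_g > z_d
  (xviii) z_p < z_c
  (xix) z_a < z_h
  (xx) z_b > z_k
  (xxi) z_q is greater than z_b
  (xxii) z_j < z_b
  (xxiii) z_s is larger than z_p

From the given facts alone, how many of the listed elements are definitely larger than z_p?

11

From z_p the given relations immediately reach z_j, z_k, z_c, z_h, z_s.
From those, z_n, z_d, z_b, z_a, z_g — 10 in total.
From those, z_q — 11 in total.
Nothing else is reachable above z_p; 11 in all.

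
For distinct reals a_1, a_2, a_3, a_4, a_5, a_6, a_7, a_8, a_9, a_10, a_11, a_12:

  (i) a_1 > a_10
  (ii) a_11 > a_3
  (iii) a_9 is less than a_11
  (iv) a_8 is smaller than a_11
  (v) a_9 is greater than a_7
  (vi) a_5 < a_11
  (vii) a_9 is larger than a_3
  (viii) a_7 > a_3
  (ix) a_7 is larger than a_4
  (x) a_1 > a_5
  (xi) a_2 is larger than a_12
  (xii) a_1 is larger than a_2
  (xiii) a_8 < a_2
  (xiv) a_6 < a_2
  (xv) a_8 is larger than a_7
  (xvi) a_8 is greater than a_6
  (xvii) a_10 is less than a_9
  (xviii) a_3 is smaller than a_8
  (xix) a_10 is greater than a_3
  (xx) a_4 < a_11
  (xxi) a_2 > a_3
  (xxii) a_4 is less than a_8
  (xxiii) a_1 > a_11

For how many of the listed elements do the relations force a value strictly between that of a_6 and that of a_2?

1

The relations place a_6 below a_2. An element lies strictly between them when it is forced above a_6 and also forced below a_2.
Above a_6: {a_8, a_11, a_1}. Below a_2: {a_4, a_3, a_7, a_8, a_12}.
Intersection: {a_8} — 1.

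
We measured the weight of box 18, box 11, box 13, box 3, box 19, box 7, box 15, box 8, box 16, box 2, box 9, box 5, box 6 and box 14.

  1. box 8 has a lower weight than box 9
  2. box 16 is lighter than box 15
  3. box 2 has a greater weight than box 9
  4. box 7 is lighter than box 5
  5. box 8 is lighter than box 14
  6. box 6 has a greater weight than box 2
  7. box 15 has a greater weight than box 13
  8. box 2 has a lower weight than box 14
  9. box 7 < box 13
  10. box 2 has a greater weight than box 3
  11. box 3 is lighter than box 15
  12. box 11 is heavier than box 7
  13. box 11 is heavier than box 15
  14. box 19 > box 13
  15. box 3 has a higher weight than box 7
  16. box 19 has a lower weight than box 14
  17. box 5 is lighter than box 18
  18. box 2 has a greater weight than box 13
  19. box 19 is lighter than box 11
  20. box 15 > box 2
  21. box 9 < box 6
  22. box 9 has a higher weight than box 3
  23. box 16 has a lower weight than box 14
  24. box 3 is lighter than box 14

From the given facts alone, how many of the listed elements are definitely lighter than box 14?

8

From box 14 the given relations immediately reach box 3, box 16, box 8, box 2, box 19.
From those, box 7, box 13, box 9 — 8 in total.
Nothing else is reachable below box 14; 8 in all.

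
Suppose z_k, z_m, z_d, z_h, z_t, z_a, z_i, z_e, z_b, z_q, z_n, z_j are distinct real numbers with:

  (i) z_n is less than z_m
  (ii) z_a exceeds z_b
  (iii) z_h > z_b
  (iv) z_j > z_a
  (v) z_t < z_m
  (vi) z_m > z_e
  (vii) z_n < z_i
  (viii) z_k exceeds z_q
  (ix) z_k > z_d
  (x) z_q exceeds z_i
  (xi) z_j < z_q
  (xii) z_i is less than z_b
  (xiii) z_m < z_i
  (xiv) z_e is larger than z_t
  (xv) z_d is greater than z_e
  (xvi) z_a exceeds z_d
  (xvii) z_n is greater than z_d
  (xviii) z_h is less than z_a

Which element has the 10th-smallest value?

z_j

Chaining the given pairs: z_t < z_e < z_d < z_n < z_m < z_i < z_b < z_h < z_a < z_j < z_q < z_k.
The 10th smallest is z_j.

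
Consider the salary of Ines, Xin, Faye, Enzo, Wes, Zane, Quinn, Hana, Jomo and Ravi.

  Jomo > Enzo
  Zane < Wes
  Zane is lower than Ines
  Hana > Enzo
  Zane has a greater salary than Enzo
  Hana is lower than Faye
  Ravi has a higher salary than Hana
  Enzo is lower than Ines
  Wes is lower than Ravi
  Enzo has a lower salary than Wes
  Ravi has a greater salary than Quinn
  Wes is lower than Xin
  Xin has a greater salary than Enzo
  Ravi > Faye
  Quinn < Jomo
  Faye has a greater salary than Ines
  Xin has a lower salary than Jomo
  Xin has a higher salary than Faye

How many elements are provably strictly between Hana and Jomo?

Chaining upward from Hana reaches: Faye, Xin, Ravi.
Chaining downward from Jomo reaches: Enzo, Zane, Wes, Ines, Faye, Xin, Quinn.
Strictly between Hana and Jomo are those in both lists: Faye, Xin — 2 elements.

2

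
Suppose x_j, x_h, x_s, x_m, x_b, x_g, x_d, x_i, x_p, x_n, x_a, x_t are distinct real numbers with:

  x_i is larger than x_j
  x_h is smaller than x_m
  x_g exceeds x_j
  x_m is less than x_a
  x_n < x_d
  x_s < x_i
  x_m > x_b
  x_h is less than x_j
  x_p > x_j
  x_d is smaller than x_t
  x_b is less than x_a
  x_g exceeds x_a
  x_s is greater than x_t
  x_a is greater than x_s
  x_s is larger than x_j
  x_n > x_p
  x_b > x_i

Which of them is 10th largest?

The consecutive relations fix a unique order: x_h < x_j < x_p < x_n < x_d < x_t < x_s < x_i < x_b < x_m < x_a < x_g.
Counting 10 from the largest end gives x_p.

x_p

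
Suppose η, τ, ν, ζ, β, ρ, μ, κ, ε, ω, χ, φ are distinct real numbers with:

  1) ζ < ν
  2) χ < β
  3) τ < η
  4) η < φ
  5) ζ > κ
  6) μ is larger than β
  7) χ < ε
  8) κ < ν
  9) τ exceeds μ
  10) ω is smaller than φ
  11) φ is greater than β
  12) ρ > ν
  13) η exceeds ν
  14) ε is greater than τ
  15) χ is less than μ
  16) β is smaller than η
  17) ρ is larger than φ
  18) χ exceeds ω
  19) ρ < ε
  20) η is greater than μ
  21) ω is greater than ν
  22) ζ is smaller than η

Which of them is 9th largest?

Piecing the relations together gives one ordering: κ < ζ < ν < ω < χ < β < μ < τ < η < φ < ρ < ε.
The 9th largest is ω.

ω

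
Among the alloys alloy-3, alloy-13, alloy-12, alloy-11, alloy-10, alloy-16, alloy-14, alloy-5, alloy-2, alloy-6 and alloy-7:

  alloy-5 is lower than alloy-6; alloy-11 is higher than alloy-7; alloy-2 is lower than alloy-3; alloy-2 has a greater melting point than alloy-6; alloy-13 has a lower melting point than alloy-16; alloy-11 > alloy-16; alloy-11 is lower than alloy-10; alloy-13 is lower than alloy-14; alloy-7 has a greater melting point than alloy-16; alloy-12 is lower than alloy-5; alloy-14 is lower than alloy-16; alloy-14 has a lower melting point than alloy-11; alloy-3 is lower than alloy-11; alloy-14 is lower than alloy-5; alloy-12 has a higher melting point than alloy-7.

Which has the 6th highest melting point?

alloy-5

Chaining the given pairs: alloy-13 < alloy-14 < alloy-16 < alloy-7 < alloy-12 < alloy-5 < alloy-6 < alloy-2 < alloy-3 < alloy-11 < alloy-10.
The 6th largest is alloy-5.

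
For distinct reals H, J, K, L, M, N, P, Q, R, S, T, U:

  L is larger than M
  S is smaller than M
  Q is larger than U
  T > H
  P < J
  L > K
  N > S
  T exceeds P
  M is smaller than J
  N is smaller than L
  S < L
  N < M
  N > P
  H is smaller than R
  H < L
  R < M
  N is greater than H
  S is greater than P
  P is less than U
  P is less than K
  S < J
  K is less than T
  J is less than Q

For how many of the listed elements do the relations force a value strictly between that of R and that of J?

Chaining upward from R reaches: M, L, Q.
Chaining downward from J reaches: H, P, S, N, M.
Strictly between R and J are those in both lists: M — 1 element.

1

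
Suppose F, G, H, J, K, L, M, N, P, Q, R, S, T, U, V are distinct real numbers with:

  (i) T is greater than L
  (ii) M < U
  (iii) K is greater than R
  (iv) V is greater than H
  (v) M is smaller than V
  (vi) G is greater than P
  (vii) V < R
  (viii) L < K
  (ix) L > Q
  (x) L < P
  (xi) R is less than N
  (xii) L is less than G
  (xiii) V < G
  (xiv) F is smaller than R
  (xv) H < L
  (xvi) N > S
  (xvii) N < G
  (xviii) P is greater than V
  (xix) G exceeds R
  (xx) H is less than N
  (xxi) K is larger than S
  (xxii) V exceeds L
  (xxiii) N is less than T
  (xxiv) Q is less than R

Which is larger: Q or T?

T

Link the given pairs in sequence: Q < L; L < V; V < R; R < N; N < T.
Together: Q < L < V < R < N < T.
So Q < T; T is the larger of the two.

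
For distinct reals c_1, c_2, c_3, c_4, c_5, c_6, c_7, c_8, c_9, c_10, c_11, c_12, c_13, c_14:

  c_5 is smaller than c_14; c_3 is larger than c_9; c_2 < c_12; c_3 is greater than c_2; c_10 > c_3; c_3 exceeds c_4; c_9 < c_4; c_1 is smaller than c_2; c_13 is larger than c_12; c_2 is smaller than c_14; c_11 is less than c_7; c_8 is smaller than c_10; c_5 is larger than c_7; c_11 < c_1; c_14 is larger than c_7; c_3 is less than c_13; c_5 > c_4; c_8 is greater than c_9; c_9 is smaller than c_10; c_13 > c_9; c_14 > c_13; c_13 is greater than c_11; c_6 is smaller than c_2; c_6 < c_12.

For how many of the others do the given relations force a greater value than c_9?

Directly above c_9: c_8, c_4, c_3, c_13, c_10.
One step further: c_5, c_14 (7 so far).
Nothing else is reachable above c_9; 7 in all.

7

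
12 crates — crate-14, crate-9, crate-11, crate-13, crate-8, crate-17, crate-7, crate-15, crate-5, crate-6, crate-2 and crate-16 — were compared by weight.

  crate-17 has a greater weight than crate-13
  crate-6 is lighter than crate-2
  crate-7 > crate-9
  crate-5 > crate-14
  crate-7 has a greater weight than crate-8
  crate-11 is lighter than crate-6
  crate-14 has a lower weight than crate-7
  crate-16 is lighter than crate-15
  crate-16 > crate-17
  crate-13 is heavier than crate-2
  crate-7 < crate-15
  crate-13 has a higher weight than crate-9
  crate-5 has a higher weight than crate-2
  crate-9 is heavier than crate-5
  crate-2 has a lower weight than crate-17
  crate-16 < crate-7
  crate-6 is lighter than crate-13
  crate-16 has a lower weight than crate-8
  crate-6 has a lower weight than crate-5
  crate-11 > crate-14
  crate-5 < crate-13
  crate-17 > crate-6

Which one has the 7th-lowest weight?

crate-13

Chaining the given pairs: crate-14 < crate-11 < crate-6 < crate-2 < crate-5 < crate-9 < crate-13 < crate-17 < crate-16 < crate-8 < crate-7 < crate-15.
The 7th smallest is crate-13.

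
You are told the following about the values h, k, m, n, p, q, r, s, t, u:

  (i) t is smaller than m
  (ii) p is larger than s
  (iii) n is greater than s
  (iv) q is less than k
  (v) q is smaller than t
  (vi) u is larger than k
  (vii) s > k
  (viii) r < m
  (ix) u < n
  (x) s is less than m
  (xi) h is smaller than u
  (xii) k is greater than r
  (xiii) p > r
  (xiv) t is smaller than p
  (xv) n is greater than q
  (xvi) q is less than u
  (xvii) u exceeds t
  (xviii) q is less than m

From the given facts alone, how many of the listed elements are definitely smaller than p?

5

Directly below p: r, t, s.
One step further: q, k (5 so far).
Nothing else is reachable below p; 5 in all.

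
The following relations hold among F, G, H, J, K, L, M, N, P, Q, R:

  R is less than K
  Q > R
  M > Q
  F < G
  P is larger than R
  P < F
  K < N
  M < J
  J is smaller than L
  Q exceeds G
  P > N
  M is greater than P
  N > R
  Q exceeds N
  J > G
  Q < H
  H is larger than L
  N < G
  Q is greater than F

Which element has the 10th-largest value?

K

The consecutive relations fix a unique order: R < K < N < P < F < G < Q < M < J < L < H.
The 10th largest is K.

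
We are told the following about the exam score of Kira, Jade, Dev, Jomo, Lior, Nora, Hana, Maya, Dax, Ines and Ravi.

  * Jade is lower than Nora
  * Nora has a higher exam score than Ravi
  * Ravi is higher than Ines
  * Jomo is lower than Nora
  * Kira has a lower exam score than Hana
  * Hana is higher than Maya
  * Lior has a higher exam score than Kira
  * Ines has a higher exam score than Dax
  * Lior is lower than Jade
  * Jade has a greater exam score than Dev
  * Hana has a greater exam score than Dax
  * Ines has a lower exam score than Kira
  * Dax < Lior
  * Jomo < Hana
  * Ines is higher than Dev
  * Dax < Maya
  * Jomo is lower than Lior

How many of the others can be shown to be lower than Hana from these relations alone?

From Hana the given relations immediately reach Dax, Maya, Jomo, Kira.
From those, Ines — 5 in total.
From those, Dev — 6 in total.
No other element is forced below Hana by the given relations, so the count is 6.

6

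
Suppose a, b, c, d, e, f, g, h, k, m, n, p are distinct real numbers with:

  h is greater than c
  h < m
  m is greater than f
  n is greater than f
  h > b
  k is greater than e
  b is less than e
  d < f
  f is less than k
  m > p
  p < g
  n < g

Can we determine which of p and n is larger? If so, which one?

undetermined

Following every chain through p: above p we get m, g.
n is not reached, and no chain runs the other way from n to p.
So the given relations leave the order of p and n undetermined.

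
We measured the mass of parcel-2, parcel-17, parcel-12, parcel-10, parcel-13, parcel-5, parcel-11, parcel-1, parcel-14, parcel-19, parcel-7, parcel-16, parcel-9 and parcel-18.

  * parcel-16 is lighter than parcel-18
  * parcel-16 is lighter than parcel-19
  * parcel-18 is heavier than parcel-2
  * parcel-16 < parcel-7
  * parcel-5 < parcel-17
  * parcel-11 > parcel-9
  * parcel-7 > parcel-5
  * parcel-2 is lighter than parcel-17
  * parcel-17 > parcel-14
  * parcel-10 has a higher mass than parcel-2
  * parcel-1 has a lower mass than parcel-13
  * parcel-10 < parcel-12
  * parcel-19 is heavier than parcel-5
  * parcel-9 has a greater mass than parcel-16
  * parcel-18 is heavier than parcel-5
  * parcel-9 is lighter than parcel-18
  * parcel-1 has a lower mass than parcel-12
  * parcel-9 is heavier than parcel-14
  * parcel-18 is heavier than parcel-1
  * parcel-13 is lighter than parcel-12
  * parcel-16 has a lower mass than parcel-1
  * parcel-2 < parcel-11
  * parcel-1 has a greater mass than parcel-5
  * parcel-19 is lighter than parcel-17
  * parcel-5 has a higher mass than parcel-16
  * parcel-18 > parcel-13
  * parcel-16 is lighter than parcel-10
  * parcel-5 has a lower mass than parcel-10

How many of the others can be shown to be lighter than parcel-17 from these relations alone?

From parcel-17 the given relations immediately reach parcel-14, parcel-5, parcel-2, parcel-19.
From those, parcel-16 — 5 in total.
No other element is forced below parcel-17 by the given relations, so the count is 5.

5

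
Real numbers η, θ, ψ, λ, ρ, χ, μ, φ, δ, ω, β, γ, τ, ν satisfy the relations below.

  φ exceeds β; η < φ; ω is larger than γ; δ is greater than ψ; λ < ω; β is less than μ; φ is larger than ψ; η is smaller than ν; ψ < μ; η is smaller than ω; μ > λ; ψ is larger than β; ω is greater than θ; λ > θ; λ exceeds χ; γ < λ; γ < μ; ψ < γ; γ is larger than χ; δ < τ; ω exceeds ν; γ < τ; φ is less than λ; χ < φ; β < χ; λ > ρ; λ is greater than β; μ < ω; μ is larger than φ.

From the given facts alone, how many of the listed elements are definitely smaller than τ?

5

From τ the given relations immediately reach γ, δ.
From those, χ, ψ — 4 in total.
From those, β — 5 in total.
Nothing else is reachable below τ; 5 in all.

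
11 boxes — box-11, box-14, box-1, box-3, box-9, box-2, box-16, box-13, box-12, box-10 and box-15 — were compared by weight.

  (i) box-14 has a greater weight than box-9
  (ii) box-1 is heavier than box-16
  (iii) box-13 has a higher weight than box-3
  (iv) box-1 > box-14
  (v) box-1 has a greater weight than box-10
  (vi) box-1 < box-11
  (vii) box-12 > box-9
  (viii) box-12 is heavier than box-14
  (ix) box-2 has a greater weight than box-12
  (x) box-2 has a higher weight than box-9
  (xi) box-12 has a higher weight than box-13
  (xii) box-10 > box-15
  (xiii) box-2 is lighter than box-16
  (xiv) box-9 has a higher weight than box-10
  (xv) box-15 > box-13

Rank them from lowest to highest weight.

box-3 < box-13 < box-15 < box-10 < box-9 < box-14 < box-12 < box-2 < box-16 < box-1 < box-11

The consecutive links are each given: box-3 < box-13; box-13 < box-15; box-15 < box-10; box-10 < box-9; box-9 < box-14; box-14 < box-12; box-12 < box-2; box-2 < box-16; box-16 < box-1; box-1 < box-11.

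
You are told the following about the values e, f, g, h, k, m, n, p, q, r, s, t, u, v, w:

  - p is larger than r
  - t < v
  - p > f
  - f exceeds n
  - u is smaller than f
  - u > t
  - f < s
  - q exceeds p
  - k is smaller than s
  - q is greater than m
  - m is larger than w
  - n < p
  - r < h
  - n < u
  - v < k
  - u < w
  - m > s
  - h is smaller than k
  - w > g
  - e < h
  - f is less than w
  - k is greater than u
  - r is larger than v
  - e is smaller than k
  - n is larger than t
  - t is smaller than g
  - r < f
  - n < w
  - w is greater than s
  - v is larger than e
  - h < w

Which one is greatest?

Chaining downward from q: directly below it, p, m; then r, n, f, s, w; then t, v, u, h, g, k; then e.
That covers every other element, and nothing is given above q, so q is the greatest.

q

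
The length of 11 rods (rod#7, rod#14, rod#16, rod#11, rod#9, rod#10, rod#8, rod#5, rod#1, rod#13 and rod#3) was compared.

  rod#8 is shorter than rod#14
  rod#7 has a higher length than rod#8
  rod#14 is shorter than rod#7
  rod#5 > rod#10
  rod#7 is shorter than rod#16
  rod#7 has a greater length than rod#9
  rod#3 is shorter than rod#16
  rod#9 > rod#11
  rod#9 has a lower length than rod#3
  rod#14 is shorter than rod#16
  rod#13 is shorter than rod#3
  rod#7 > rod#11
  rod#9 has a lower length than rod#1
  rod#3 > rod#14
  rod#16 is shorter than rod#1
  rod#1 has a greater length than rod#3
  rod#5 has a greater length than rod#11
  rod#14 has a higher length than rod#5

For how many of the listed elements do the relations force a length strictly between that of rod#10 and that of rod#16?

The relations place rod#10 below rod#16. An element lies strictly between them when it is forced above rod#10 and also forced below rod#16.
Above rod#10: {rod#5, rod#14, rod#3, rod#7, rod#1}. Below rod#16: {rod#8, rod#11, rod#9, rod#5, rod#14, rod#13, rod#3, rod#7}.
Intersection: {rod#5, rod#14, rod#3, rod#7} — 4.

4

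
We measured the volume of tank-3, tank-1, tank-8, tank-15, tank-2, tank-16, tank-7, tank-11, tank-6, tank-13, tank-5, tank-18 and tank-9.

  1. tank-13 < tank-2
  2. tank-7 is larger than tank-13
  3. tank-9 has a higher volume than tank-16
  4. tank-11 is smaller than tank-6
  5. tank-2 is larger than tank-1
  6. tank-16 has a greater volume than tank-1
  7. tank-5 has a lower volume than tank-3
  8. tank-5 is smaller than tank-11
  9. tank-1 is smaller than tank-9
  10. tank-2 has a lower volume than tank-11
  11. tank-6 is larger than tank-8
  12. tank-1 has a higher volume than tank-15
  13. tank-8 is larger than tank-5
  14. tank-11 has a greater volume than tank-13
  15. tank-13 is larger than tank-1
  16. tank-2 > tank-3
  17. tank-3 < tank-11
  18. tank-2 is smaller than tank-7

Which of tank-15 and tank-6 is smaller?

tank-15 < tank-1 and tank-1 < tank-13 give tank-15 < tank-13.
With tank-13 < tank-2: tank-15 < tank-1 < tank-13 < tank-2.
With tank-2 < tank-11: tank-15 < tank-1 < tank-13 < tank-2 < tank-11.
With tank-11 < tank-6: tank-15 < tank-1 < tank-13 < tank-2 < tank-11 < tank-6.
So tank-15 < tank-6; tank-15 is the smaller of the two.

tank-15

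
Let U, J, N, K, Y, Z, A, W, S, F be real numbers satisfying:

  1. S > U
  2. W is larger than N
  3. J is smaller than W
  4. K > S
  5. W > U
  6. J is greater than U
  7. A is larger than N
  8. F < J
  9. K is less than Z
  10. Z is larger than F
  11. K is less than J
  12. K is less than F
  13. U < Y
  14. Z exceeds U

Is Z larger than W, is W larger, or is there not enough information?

Following every chain through W: below W we get N, U, S, K, F, J.
Z is not reached, and no chain runs the other way from Z to W.
So the given relations leave the order of W and Z undetermined.

undetermined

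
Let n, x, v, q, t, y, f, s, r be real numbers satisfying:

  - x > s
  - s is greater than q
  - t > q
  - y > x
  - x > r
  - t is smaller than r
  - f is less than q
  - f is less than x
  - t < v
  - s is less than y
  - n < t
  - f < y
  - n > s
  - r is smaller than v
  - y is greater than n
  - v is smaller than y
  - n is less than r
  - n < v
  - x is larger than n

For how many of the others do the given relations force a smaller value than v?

Directly below v: n, t, r.
One step further: q, s (5 so far).
One step further: f (6 so far).
No other element is forced below v by the given relations, so the count is 6.

6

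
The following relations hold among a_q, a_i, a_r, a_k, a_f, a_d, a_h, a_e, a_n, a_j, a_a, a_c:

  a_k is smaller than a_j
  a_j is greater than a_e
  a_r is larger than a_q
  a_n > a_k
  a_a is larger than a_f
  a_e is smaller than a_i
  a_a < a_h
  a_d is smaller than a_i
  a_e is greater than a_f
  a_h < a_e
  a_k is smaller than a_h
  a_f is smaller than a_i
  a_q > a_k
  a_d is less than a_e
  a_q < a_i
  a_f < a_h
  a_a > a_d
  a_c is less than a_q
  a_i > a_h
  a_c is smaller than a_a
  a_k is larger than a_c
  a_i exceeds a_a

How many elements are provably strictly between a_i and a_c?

5

The relations place a_c below a_i. An element lies strictly between them when it is forced above a_c and also forced below a_i.
Above a_c: {a_k, a_a, a_q, a_h, a_e, a_n, a_r, a_j}. Below a_i: {a_f, a_d, a_k, a_a, a_q, a_h, a_e}.
Intersection: {a_k, a_a, a_q, a_h, a_e} — 5.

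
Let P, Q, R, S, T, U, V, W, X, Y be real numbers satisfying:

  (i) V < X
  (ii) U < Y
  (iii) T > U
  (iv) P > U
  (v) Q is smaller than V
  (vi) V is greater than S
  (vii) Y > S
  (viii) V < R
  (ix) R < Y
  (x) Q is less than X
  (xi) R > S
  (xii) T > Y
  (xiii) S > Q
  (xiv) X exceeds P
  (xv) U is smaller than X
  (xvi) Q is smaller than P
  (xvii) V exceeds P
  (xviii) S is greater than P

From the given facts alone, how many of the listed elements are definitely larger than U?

From U the given relations immediately reach P, X, Y, T.
From those, S, V — 6 in total.
From those, R — 7 in total.
Nothing else is reachable above U; 7 in all.

7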